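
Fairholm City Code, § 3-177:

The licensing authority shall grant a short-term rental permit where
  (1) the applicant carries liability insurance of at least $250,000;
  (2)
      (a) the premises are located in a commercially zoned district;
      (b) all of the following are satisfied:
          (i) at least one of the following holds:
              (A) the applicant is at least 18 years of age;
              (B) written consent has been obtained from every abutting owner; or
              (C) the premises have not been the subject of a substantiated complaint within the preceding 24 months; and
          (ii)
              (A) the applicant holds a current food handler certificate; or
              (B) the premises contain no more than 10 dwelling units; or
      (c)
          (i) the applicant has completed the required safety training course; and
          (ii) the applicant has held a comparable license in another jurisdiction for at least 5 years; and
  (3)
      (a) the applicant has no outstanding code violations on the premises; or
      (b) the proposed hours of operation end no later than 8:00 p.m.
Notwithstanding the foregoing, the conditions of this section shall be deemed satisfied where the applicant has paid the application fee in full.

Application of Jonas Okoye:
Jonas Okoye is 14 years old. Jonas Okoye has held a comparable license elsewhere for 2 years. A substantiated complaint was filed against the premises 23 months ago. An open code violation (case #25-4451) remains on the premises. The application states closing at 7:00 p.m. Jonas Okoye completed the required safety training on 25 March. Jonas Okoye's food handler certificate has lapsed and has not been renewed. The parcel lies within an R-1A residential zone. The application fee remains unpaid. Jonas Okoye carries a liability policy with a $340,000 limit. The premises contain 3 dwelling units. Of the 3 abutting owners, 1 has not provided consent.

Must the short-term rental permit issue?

(1) insurance ≥ $250,000 — satisfied.
(a) commercially zoned — not satisfied.
(A) age ≥ 18 — fails.
(B) all abutters consent — not satisfied.
(C) no complaint in 24 mo. — not met.
So (i) is not satisfied (F OR F OR F).
(A) food handler cert. — fails.
(B) ≤ 10 units — met.
So (ii) is satisfied (F OR T).
(b): F AND T → false.
(i) safety training — holds.
(ii) prior license ≥ 5 yr — fails.
(c): T AND F → false.
(2): F OR F OR F → false.
(a) no code violations — not met.
(b) closes by 8 p.m. — satisfied.
So (3) is satisfied (F OR T).
Overall: T AND F AND T → false.
Exception (fee paid) — not satisfied.
Result: main false OR exception false → false.

No — denied.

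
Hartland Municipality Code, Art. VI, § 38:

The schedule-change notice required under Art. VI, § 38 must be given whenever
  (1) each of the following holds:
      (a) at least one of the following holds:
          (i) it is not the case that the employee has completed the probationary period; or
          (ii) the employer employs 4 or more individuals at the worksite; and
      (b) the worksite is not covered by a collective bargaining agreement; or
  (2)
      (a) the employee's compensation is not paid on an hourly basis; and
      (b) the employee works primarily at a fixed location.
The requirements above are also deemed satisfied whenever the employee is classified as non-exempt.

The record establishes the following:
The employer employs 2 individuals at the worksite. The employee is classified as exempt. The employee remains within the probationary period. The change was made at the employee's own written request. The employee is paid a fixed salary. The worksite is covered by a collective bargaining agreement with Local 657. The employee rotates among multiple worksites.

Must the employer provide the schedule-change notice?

(i) not (past probation) — met.
(ii) ≥ 4 at site — not met.
So (a) is satisfied (T OR F).
(b) no CBA — not satisfied.
(1) = T AND F = false.
(a) not (hourly-paid) — holds.
(b) fixed location — not satisfied.
(2): T AND F → false.
Overall: F OR F → false.
Exception (non-exempt) — not satisfied.
Result: main false OR exception false → false.

No — not required.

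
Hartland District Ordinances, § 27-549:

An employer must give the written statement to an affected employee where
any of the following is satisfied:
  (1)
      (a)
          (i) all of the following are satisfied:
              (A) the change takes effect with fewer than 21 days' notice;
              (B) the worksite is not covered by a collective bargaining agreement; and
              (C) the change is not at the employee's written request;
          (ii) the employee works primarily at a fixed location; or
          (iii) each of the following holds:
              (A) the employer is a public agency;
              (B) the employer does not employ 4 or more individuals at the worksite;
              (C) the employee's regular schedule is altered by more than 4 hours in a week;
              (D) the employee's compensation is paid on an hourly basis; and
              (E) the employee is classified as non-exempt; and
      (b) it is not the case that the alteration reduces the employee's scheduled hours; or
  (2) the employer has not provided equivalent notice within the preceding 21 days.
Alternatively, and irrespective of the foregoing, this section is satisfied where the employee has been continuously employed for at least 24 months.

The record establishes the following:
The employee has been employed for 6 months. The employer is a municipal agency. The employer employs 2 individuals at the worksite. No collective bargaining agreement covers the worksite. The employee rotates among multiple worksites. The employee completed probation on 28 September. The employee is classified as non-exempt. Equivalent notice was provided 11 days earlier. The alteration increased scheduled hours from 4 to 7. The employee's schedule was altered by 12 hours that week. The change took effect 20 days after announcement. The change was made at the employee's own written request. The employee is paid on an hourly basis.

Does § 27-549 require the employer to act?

(A) < 21 days' notice — satisfied.
(B) no CBA — satisfied.
(C) not employee-requested — not satisfied.
(i): T AND T AND F → false.
(ii) fixed location — not met.
(A) public agency — met.
(B) not (≥ 4 at site) — holds.
(C) schedule shift > 4h — satisfied.
(D) hourly-paid — met.
(E) non-exempt — met.
(iii) = T AND T AND T AND T AND T = true.
(a) = F OR F OR T = true.
(b) not (hours reduced) — satisfied.
(1) = T AND T = true.
(2) no recent notice — not met.
Overall: T OR F → true.
Exception (tenure ≥ 24 mo.) — not satisfied.
Result: main true OR exception false → true.

Yes — required.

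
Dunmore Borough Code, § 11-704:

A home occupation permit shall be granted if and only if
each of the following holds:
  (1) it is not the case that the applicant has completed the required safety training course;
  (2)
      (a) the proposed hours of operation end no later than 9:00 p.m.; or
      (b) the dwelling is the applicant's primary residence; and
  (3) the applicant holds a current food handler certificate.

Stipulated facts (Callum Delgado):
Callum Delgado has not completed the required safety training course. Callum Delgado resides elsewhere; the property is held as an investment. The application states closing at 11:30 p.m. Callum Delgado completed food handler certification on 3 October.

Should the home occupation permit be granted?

(1) not (safety training) — satisfied.
(a) closes by 9 p.m. — not met.
(b) primary residence — not satisfied.
(2): F OR F → false.
(3) food handler cert. — met.
Overall = T AND F AND T = false.

No — denied.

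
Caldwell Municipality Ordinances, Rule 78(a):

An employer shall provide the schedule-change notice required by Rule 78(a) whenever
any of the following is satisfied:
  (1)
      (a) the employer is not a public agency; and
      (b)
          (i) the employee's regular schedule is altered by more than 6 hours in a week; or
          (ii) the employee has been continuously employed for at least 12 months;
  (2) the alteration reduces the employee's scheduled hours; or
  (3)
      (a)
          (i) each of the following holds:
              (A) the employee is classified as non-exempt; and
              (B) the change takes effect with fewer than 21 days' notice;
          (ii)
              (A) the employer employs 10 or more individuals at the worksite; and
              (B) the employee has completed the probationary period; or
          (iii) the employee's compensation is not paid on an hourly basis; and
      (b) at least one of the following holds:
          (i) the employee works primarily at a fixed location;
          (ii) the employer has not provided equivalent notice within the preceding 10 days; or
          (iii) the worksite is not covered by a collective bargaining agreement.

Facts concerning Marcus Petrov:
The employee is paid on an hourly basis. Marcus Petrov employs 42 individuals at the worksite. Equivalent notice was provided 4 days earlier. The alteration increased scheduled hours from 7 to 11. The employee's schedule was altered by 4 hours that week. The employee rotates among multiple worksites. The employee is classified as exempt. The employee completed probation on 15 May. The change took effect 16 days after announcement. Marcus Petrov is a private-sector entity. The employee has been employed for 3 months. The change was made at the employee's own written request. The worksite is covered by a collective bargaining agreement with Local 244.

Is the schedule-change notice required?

No — not required.

(a) not (public agency) — met.
(i) schedule shift > 6h — not satisfied.
(ii) tenure ≥ 12 mo. — not satisfied.
(b) = F OR F = false.
(1): T AND F → false.
(2) hours reduced — not met.
(A) non-exempt — not met.
(B) < 21 days' notice — met.
So (i) is not satisfied (F AND T).
(A) ≥ 10 at site — holds.
(B) past probation — holds.
(ii) = T AND T = true.
(iii) not (hourly-paid) — fails.
(a): F OR T OR F → true.
(i) fixed location — not met.
(ii) no recent notice — fails.
(iii) no CBA — not satisfied.
So (b) is not satisfied (F OR F OR F).
(3): T AND F → false.
So Overall is not satisfied (F OR F OR F).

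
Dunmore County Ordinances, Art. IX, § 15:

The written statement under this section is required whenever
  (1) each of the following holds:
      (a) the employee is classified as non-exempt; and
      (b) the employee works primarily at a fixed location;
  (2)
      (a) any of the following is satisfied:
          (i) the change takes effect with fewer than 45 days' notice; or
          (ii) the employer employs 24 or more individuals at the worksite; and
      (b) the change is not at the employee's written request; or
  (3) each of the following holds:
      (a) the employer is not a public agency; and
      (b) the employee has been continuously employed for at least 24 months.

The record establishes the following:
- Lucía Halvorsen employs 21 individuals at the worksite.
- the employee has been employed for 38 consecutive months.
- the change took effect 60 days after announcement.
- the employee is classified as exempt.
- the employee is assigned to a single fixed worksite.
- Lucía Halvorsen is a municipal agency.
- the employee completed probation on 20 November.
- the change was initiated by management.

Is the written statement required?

No — not required.

(a) non-exempt — fails.
(b) fixed location — satisfied.
(1) = F AND T = false.
(i) < 45 days' notice — fails.
(ii) ≥ 24 at site — not met.
(a) = F OR F = false.
(b) not employee-requested — holds.
(2): F AND T → false.
(a) not (public agency) — fails.
(b) tenure ≥ 24 mo. — satisfied.
So (3) is not satisfied (F AND T).
Overall = F OR F OR F = false.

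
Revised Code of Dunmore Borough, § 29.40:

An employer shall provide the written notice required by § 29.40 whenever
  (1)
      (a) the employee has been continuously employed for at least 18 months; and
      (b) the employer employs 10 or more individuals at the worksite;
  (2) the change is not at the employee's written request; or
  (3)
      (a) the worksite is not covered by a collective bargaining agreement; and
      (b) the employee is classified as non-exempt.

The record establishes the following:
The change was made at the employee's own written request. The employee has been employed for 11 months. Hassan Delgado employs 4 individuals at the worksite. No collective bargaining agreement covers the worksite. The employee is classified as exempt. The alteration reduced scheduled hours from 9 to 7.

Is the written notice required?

(a) tenure ≥ 18 mo. — not met.
(b) ≥ 10 at site — not met.
So (1) is not satisfied (F AND F).
(2) not employee-requested — not met.
(a) no CBA — satisfied.
(b) non-exempt — not met.
(3) = T AND F = false.
Overall = F OR F OR F = false.

No — not required.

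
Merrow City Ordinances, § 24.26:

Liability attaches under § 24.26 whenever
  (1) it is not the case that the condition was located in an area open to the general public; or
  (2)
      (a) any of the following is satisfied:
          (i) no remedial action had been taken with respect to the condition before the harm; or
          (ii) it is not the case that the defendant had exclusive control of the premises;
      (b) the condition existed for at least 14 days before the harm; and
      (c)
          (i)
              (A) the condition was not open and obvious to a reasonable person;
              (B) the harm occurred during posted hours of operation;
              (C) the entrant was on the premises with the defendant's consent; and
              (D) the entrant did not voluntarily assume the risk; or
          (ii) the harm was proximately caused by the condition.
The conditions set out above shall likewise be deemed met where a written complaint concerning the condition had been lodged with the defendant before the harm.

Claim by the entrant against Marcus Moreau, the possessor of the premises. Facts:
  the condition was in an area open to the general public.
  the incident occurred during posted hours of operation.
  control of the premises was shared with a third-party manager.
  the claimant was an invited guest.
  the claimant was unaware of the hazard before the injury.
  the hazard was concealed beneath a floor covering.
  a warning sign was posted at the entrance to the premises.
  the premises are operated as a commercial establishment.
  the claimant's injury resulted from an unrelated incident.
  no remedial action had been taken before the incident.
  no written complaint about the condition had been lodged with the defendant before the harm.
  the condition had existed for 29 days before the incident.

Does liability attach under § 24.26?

(1) not (public area) — not met.
(i) no remedial action — met.
(ii) not (exclusive control) — met.
(a): T OR T → true.
(b) condition ≥14 days old — met.
(A) not open/obvious — holds.
(B) during posted hours — holds.
(C) consent to enter — met.
(D) no assumed risk — met.
(i) = T AND T AND T AND T = true.
(ii) proximate cause — fails.
(c): T OR F → true.
(2) = T AND T AND T = true.
So Overall is satisfied (F OR T).
Exception (complaint lodged) — not satisfied.
Result: main true OR exception false → true.

Yes — liable.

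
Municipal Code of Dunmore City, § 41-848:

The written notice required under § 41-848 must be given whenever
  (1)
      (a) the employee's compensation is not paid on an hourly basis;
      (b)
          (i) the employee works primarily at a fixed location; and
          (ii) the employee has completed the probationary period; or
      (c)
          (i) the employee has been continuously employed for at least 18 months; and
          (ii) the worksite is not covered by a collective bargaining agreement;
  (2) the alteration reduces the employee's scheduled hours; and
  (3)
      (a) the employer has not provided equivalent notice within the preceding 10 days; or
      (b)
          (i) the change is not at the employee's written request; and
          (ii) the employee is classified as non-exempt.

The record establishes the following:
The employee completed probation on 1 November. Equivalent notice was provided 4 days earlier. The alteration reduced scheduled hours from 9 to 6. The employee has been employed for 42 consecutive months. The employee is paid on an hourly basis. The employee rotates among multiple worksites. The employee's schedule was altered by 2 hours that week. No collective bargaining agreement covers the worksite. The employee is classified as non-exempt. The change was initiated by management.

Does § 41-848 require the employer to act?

Yes — required.

(a) not (hourly-paid) — not satisfied.
(i) fixed location — fails.
(ii) past probation — met.
(b) = F AND T = false.
(i) tenure ≥ 18 mo. — satisfied.
(ii) no CBA — holds.
So (c) is satisfied (T AND T).
So (1) is satisfied (F OR F OR T).
(2) hours reduced — met.
(a) no recent notice — fails.
(i) not employee-requested — satisfied.
(ii) non-exempt — met.
So (b) is satisfied (T AND T).
(3): F OR T → true.
Overall = T AND T AND T = true.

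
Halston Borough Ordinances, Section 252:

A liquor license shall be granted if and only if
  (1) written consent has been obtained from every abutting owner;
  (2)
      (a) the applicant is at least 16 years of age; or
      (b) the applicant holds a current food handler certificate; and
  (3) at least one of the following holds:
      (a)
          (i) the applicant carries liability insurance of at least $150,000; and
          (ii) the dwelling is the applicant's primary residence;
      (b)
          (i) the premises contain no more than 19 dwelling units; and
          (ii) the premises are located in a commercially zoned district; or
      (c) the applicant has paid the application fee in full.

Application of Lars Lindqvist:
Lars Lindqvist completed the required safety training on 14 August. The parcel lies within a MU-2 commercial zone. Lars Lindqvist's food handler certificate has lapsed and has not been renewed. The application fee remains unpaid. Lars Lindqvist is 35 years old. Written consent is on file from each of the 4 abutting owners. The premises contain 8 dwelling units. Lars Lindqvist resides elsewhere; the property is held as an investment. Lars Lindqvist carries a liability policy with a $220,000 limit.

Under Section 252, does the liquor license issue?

Yes — granted.

(1) all abutters consent — satisfied.
(a) age ≥ 16 — met.
(b) food handler cert. — not satisfied.
(2): T OR F → true.
(i) insurance ≥ $150,000 — holds.
(ii) primary residence — not met.
(a) = T AND F = false.
(i) ≤ 19 units — satisfied.
(ii) commercially zoned — holds.
(b): T AND T → true.
(c) fee paid — not satisfied.
(3) = F OR T OR F = true.
Overall: T AND T AND T → true.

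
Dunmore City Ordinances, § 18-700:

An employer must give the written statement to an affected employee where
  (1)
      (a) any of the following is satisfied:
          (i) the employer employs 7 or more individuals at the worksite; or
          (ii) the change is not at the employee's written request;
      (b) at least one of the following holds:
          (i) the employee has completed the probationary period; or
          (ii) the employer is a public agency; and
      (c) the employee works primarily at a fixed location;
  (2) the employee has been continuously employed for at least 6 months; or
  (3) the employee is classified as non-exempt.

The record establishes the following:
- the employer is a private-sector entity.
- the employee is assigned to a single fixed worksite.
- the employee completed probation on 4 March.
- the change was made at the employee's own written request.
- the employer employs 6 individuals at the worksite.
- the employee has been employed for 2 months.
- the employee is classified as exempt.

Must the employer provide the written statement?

No — not required.

(i) ≥ 7 at site — not met.
(ii) not employee-requested — not met.
(a): F OR F → false.
(i) past probation — satisfied.
(ii) public agency — not met.
(b) = T OR F = true.
(c) fixed location — met.
So (1) is not satisfied (F AND T AND T).
(2) tenure ≥ 6 mo. — fails.
(3) non-exempt — not met.
Overall = F OR F OR F = false.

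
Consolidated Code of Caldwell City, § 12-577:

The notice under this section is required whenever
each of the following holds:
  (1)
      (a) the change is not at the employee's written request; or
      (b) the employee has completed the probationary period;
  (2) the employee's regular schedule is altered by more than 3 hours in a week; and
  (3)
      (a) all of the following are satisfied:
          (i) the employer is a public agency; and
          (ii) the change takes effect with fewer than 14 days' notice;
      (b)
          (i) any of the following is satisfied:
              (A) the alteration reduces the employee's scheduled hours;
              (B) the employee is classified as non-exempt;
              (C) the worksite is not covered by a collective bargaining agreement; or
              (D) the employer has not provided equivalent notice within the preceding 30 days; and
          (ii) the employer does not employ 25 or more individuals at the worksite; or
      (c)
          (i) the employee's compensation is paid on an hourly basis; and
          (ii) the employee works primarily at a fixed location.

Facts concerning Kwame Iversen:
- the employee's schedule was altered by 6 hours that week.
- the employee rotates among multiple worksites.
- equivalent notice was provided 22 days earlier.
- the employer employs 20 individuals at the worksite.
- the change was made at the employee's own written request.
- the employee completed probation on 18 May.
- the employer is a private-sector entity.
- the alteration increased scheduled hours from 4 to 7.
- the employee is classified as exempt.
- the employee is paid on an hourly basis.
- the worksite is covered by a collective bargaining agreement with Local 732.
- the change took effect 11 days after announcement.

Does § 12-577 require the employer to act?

No — not required.

(a) not employee-requested — fails.
(b) past probation — met.
(1): F OR T → true.
(2) schedule shift > 3h — holds.
(i) public agency — fails.
(ii) < 14 days' notice — met.
(a): F AND T → false.
(A) hours reduced — not satisfied.
(B) non-exempt — not satisfied.
(C) no CBA — not met.
(D) no recent notice — not met.
So (i) is not satisfied (F OR F OR F OR F).
(ii) not (≥ 25 at site) — holds.
(b): F AND T → false.
(i) hourly-paid — met.
(ii) fixed location — not satisfied.
So (c) is not satisfied (T AND F).
(3) = F OR F OR F = false.
Overall: T AND T AND F → false.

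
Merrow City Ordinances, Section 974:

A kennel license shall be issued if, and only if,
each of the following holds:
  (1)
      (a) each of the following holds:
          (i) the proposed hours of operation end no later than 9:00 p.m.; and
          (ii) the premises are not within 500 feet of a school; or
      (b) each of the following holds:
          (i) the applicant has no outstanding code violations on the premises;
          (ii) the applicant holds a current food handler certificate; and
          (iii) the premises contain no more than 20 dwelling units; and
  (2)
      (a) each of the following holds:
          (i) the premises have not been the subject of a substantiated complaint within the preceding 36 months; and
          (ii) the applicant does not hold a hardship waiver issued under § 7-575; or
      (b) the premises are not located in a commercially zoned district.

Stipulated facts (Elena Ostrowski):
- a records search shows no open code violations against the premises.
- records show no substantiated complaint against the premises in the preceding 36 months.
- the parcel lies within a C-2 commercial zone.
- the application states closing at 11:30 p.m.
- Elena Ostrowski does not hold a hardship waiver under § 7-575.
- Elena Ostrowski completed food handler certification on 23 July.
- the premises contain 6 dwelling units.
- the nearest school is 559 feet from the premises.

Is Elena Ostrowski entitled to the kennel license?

Yes — granted.

(i) closes by 9 p.m. — not satisfied.
(ii) ≥500 ft from school — met.
So (a) is not satisfied (F AND T).
(i) no code violations — holds.
(ii) food handler cert. — met.
(iii) ≤ 20 units — holds.
(b) = T AND T AND T = true.
So (1) is satisfied (F OR T).
(i) no complaint in 36 mo. — met.
(ii) not (hardship waiver) — holds.
So (a) is satisfied (T AND T).
(b) not (commercially zoned) — fails.
(2): T OR F → true.
Overall: T AND T → true.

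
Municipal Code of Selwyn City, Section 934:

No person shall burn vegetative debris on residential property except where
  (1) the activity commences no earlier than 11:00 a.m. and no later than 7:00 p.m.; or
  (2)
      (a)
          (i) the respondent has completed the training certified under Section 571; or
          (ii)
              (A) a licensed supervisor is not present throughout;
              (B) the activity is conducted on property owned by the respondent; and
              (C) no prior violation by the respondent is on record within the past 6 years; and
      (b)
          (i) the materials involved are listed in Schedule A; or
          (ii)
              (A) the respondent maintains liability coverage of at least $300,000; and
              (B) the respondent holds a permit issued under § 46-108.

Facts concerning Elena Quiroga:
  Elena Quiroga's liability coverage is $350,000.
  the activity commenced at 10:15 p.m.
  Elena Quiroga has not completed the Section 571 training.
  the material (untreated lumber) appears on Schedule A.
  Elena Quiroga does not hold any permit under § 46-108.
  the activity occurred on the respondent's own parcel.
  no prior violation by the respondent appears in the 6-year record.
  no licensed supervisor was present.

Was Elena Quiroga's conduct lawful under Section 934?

(1) start within hours — not satisfied.
(i) training certified — not met.
(A) not (supervisor present) — holds.
(B) own property — holds.
(C) no prior violation — satisfied.
(ii): T AND T AND T → true.
(a) = F OR T = true.
(i) Schedule A material — met.
(A) coverage ≥ $300,000 — satisfied.
(B) holds permit — not satisfied.
(ii): T AND F → false.
(b): T OR F → true.
So (2) is satisfied (T AND T).
So Overall is satisfied (F OR T).

Yes — lawful.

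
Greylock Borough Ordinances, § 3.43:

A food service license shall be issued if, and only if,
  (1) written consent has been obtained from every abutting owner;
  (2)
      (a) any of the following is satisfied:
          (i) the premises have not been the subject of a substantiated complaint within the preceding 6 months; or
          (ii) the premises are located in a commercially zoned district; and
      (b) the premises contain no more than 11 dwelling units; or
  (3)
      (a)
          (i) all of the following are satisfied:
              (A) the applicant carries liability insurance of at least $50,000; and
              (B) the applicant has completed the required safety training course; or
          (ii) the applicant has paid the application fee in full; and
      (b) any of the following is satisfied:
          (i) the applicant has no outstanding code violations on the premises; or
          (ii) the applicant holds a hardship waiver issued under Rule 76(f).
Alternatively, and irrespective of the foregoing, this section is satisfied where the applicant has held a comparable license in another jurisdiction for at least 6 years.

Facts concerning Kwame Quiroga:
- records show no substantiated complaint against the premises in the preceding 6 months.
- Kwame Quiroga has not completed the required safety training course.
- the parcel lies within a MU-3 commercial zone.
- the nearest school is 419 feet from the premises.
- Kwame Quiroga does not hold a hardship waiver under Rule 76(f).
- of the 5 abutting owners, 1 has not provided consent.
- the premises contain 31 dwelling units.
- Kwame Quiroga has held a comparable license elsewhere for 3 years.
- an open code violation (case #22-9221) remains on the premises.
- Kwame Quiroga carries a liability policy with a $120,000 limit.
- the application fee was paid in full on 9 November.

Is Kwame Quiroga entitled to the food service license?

(1) all abutters consent — not met.
(i) no complaint in 6 mo. — met.
(ii) commercially zoned — met.
So (a) is satisfied (T OR T).
(b) ≤ 11 units — not met.
(2) = T AND F = false.
(A) insurance ≥ $50,000 — satisfied.
(B) safety training — fails.
(i): T AND F → false.
(ii) fee paid — satisfied.
(a): F OR T → true.
(i) no code violations — not met.
(ii) hardship waiver — fails.
(b) = F OR F = false.
(3): T AND F → false.
So Overall is not satisfied (F OR F OR F).
Exception (prior license ≥ 6 yr) — not satisfied.
Result: main false OR exception false → false.

No — denied.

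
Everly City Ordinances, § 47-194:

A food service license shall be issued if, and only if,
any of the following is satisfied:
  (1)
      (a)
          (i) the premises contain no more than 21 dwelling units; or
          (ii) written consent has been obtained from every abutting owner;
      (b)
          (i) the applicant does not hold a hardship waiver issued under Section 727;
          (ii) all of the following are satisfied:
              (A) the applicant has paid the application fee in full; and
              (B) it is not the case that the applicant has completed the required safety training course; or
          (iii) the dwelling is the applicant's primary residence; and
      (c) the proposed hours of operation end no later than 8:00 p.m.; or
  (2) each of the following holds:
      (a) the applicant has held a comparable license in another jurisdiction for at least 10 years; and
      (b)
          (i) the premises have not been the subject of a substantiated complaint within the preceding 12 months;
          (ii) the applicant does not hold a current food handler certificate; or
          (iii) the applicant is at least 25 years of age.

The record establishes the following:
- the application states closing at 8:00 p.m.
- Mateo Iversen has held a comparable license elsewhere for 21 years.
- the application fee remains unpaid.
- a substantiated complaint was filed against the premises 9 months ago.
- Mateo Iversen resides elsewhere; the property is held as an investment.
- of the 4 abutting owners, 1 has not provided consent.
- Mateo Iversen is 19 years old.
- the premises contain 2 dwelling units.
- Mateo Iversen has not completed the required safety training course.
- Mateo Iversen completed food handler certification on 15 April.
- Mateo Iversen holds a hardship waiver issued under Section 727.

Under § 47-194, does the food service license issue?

(i) ≤ 21 units — satisfied.
(ii) all abutters consent — fails.
So (a) is satisfied (T OR F).
(i) not (hardship waiver) — not satisfied.
(A) fee paid — not satisfied.
(B) not (safety training) — satisfied.
(ii): F AND T → false.
(iii) primary residence — fails.
So (b) is not satisfied (F OR F OR F).
(c) closes by 8 p.m. — met.
(1): T AND F AND T → false.
(a) prior license ≥ 10 yr — met.
(i) no complaint in 12 mo. — not met.
(ii) not (food handler cert.) — not met.
(iii) age ≥ 25 — fails.
So (b) is not satisfied (F OR F OR F).
(2) = T AND F = false.
So Overall is not satisfied (F OR F).

No — denied.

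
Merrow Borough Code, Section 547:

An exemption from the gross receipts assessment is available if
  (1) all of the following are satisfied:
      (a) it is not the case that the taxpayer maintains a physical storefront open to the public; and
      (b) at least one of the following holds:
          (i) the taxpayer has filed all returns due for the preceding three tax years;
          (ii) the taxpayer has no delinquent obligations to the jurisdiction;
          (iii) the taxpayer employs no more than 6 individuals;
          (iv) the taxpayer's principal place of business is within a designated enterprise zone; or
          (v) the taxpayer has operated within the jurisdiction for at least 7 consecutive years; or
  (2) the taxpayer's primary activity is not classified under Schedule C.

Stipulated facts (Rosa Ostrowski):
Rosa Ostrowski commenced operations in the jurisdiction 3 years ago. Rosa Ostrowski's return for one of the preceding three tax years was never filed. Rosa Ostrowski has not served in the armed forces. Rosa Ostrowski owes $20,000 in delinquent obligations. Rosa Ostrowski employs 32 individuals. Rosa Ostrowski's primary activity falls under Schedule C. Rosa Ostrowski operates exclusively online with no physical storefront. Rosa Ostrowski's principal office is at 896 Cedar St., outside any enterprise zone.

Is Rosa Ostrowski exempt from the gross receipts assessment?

(a) not (has storefront) — met.
(i) returns current — not satisfied.
(ii) no delinquency — not satisfied.
(iii) ≤ 6 employees — fails.
(iv) in enterprise zone — not satisfied.
(v) ≥ 7 yrs in jurisdiction — not met.
(b): F OR F OR F OR F OR F → false.
(1) = T AND F = false.
(2) not (Schedule C activity) — not met.
So Overall is not satisfied (F OR F).

No — not exempt.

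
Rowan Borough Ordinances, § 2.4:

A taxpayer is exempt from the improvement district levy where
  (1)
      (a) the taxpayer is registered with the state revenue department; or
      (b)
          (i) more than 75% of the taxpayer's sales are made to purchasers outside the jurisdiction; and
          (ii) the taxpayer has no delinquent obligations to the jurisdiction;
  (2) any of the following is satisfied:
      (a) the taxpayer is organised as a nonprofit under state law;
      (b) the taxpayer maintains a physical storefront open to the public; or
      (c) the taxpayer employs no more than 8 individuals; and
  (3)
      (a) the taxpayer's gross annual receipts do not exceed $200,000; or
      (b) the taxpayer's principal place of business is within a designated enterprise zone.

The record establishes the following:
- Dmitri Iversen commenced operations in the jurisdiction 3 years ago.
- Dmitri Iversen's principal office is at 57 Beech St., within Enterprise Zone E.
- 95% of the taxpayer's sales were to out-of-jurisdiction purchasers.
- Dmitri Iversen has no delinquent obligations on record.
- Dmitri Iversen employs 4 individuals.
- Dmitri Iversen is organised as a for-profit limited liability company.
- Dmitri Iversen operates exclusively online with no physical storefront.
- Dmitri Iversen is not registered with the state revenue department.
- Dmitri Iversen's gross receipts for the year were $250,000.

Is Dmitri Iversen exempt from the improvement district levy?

(a) state-registered — fails.
(i) >75% out-of-jur. sales — holds.
(ii) no delinquency — satisfied.
So (b) is satisfied (T AND T).
So (1) is satisfied (F OR T).
(a) nonprofit — fails.
(b) has storefront — not met.
(c) ≤ 8 employees — holds.
(2) = F OR F OR T = true.
(a) receipts ≤ $200,000 — fails.
(b) in enterprise zone — met.
So (3) is satisfied (F OR T).
Overall = T AND T AND T = true.

Yes — exempt.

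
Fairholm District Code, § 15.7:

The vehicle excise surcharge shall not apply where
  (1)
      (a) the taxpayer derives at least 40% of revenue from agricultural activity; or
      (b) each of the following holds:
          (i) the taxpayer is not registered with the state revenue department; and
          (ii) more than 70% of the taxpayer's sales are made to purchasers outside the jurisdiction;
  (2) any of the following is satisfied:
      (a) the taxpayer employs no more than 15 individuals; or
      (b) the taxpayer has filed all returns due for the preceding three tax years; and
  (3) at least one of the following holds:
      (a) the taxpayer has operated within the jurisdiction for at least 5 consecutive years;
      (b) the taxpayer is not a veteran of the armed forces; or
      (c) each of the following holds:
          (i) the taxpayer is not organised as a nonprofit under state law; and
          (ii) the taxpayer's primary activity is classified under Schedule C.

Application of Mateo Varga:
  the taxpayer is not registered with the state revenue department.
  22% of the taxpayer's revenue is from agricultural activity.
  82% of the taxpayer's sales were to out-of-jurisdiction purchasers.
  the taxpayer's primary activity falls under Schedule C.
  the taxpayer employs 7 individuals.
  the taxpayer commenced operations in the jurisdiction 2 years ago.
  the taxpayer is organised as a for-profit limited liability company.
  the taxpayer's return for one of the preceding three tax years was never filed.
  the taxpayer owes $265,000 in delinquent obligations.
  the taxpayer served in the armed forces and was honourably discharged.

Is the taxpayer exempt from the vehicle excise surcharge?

Yes — exempt.

(a) ≥40% agricultural — not satisfied.
(i) not (state-registered) — satisfied.
(ii) >70% out-of-jur. sales — satisfied.
(b): T AND T → true.
(1) = F OR T = true.
(a) ≤ 15 employees — holds.
(b) returns current — not met.
(2): T OR F → true.
(a) ≥ 5 yrs in jurisdiction — not satisfied.
(b) not (veteran) — fails.
(i) not (nonprofit) — satisfied.
(ii) Schedule C activity — satisfied.
(c) = T AND T = true.
So (3) is satisfied (F OR F OR T).
So Overall is satisfied (T AND T AND T).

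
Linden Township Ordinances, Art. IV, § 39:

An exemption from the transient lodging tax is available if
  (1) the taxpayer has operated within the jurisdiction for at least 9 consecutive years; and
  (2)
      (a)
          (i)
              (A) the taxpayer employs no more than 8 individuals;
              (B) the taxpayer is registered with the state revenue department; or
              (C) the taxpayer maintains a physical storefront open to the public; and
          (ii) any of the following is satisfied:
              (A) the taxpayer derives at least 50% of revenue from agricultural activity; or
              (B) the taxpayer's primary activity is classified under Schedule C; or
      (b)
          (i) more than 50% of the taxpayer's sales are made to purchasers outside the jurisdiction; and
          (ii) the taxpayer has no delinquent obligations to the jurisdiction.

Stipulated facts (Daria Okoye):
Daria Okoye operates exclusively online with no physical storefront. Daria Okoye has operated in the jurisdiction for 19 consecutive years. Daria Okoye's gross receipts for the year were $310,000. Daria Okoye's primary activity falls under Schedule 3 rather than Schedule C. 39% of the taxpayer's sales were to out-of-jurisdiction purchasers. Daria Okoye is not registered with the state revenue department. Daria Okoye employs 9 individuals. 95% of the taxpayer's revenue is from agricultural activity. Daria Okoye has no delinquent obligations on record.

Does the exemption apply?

No — not exempt.

(1) ≥ 9 yrs in jurisdiction — holds.
(A) ≤ 8 employees — fails.
(B) state-registered — not satisfied.
(C) has storefront — not satisfied.
(i) = F OR F OR F = false.
(A) ≥50% agricultural — satisfied.
(B) Schedule C activity — fails.
(ii) = T OR F = true.
So (a) is not satisfied (F AND T).
(i) >50% out-of-jur. sales — not met.
(ii) no delinquency — satisfied.
(b): F AND T → false.
(2): F OR F → false.
So Overall is not satisfied (T AND F).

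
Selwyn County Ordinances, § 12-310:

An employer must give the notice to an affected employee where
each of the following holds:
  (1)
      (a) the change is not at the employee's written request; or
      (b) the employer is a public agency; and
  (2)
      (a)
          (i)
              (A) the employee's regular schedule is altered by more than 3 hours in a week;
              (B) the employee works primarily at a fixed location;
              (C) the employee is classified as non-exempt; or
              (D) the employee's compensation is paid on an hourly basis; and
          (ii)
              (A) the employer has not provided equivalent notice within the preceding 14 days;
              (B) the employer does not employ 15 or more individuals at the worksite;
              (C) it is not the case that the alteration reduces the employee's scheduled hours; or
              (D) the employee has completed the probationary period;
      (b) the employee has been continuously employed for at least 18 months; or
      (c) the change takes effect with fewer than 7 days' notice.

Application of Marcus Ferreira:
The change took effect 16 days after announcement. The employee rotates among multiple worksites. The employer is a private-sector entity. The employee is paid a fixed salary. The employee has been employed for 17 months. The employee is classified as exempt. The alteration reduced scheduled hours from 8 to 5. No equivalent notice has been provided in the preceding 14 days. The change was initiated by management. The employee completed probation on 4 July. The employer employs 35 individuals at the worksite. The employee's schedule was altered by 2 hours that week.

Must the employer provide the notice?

No — not required.

(a) not employee-requested — met.
(b) public agency — not met.
(1) = T OR F = true.
(A) schedule shift > 3h — not met.
(B) fixed location — not met.
(C) non-exempt — fails.
(D) hourly-paid — not met.
So (i) is not satisfied (F OR F OR F OR F).
(A) no recent notice — met.
(B) not (≥ 15 at site) — fails.
(C) not (hours reduced) — not satisfied.
(D) past probation — holds.
(ii) = T OR F OR F OR T = true.
So (a) is not satisfied (F AND T).
(b) tenure ≥ 18 mo. — fails.
(c) < 7 days' notice — fails.
So (2) is not satisfied (F OR F OR F).
Overall: T AND F → false.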